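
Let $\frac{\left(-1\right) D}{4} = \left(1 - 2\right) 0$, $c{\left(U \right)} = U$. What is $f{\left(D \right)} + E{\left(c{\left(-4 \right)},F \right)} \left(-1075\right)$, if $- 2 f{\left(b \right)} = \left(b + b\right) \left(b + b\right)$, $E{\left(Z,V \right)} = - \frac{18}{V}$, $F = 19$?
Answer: $\frac{19350}{19} \approx 1018.4$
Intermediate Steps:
$D = 0$ ($D = - 4 \left(1 - 2\right) 0 = - 4 \left(\left(-1\right) 0\right) = \left(-4\right) 0 = 0$)
$f{\left(b \right)} = - 2 b^{2}$ ($f{\left(b \right)} = - \frac{\left(b + b\right) \left(b + b\right)}{2} = - \frac{2 b 2 b}{2} = - \frac{4 b^{2}}{2} = - 2 b^{2}$)
$f{\left(D \right)} + E{\left(c{\left(-4 \right)},F \right)} \left(-1075\right) = - 2 \cdot 0^{2} + - \frac{18}{19} \left(-1075\right) = \left(-2\right) 0 + \left(-18\right) \frac{1}{19} \left(-1075\right) = 0 - - \frac{19350}{19} = 0 + \frac{19350}{19} = \frac{19350}{19}$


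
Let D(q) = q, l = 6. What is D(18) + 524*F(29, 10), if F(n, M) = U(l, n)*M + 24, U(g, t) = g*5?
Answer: 169794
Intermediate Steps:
U(g, t) = 5*g
F(n, M) = 24 + 30*M (F(n, M) = (5*6)*M + 24 = 30*M + 24 = 24 + 30*M)
D(18) + 524*F(29, 10) = 18 + 524*(24 + 30*10) = 18 + 524*(24 + 300) = 18 + 524*324 = 18 + 169776 = 169794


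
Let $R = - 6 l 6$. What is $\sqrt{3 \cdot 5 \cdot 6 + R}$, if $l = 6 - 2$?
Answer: $3 i \sqrt{6} \approx 7.3485 i$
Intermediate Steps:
$l = 4$
$R = -144$ ($R = \left(-6\right) 4 \cdot 6 = \left(-24\right) 6 = -144$)
$\sqrt{3 \cdot 5 \cdot 6 + R} = \sqrt{3 \cdot 5 \cdot 6 - 144} = \sqrt{15 \cdot 6 - 144} = \sqrt{90 - 144} = \sqrt{-54} = 3 i \sqrt{6}$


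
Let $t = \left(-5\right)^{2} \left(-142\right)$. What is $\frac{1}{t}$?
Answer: $- \frac{1}{3550} \approx -0.00028169$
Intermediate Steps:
$t = -3550$ ($t = 25 \left(-142\right) = -3550$)
$\frac{1}{t} = \frac{1}{-3550} = - \frac{1}{3550}$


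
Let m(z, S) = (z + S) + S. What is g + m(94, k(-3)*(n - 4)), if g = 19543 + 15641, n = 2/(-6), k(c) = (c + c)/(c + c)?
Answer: 105808/3 ≈ 35269.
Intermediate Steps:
k(c) = 1 (k(c) = (2*c)/((2*c)) = (2*c)*(1/(2*c)) = 1)
n = -⅓ (n = 2*(-⅙) = -⅓ ≈ -0.33333)
m(z, S) = z + 2*S (m(z, S) = (S + z) + S = z + 2*S)
g = 35184
g + m(94, k(-3)*(n - 4)) = 35184 + (94 + 2*(1*(-⅓ - 4))) = 35184 + (94 + 2*(1*(-13/3))) = 35184 + (94 + 2*(-13/3)) = 35184 + (94 - 26/3) = 35184 + 256/3 = 105808/3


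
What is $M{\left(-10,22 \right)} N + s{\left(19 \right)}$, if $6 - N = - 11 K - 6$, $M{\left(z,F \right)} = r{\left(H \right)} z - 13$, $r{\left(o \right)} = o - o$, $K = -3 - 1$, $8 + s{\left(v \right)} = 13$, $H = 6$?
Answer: $421$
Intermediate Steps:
$s{\left(v \right)} = 5$ ($s{\left(v \right)} = -8 + 13 = 5$)
$K = -4$ ($K = -3 - 1 = -4$)
$r{\left(o \right)} = 0$
$M{\left(z,F \right)} = -13$ ($M{\left(z,F \right)} = 0 z - 13 = 0 - 13 = -13$)
$N = -32$ ($N = 6 - \left(\left(-11\right) \left(-4\right) - 6\right) = 6 - \left(44 - 6\right) = 6 - 38 = -32$)
$M{\left(-10,22 \right)} N + s{\left(19 \right)} = \left(-13\right) \left(-32\right) + 5 = 416 + 5 = 421$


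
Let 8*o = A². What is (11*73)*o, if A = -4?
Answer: 1606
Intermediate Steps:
o = 2 (o = (⅛)*(-4)² = (⅛)*16 = 2)
(11*73)*o = (11*73)*2 = 803*2 = 1606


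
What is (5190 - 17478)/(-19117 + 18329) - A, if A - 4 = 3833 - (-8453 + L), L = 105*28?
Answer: -1838878/197 ≈ -9334.4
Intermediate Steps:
L = 2940
A = 9350 (A = 4 + (3833 - (-8453 + 2940)) = 4 + (3833 - 1*(-5513)) = 4 + (3833 + 5513) = 4 + 9346 = 9350)
(5190 - 17478)/(-19117 + 18329) - A = (5190 - 17478)/(-19117 + 18329) - 1*9350 = -12288/(-788) - 9350 = -12288*(-1/788) - 9350 = 3072/197 - 9350 = -1838878/197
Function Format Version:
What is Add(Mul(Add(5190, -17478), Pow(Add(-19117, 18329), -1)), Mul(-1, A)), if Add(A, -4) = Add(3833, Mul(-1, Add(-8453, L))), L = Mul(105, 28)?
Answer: Rational(-1838878, 197) ≈ -9334.4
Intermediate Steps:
L = 2940
A = 9350 (A = Add(4, Add(3833, Mul(-1, Add(-8453, 2940)))) = Add(4, Add(3833, Mul(-1, -5513))) = Add(4, Add(3833, 5513)) = Add(4, 9346) = 9350)
Add(Mul(Add(5190, -17478), Pow(Add(-19117, 18329), -1)), Mul(-1, A)) = Add(Mul(Add(5190, -17478), Pow(Add(-19117, 18329), -1)), Mul(-1, 9350)) = Add(Mul(-12288, Pow(-788, -1)), -9350) = Add(Mul(-12288, Rational(-1, 788)), -9350) = Add(Rational(3072, 197), -9350) = Rational(-1838878, 197)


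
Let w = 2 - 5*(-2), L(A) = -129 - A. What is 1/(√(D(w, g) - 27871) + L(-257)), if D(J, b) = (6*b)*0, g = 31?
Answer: 128/44255 - I*√27871/44255 ≈ 0.0028923 - 0.0037724*I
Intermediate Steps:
w = 12 (w = 2 + 10 = 12)
D(J, b) = 0
1/(√(D(w, g) - 27871) + L(-257)) = 1/(√(0 - 27871) + (-129 - 1*(-257))) = 1/(√(-27871) + (-129 + 257)) = 1/(I*√27871 + 128) = 1/(128 + I*√27871)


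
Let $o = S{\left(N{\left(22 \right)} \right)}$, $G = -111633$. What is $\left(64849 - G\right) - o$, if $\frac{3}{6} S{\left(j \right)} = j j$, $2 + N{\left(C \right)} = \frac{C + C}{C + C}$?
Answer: $176480$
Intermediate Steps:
$N{\left(C \right)} = -1$ ($N{\left(C \right)} = -2 + \frac{C + C}{C + C} = -2 + \frac{2 C}{2 C} = -2 + 2 C \frac{1}{2 C} = -2 + 1 = -1$)
$S{\left(j \right)} = 2 j^{2}$ ($S{\left(j \right)} = 2 j j = 2 j^{2}$)
$o = 2$ ($o = 2 \left(-1\right)^{2} = 2 \cdot 1 = 2$)
$\left(64849 - G\right) - o = \left(64849 - -111633\right) - 2 = \left(64849 + 111633\right) - 2 = 176482 - 2 = 176480$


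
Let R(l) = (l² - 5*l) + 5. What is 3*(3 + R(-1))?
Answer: 42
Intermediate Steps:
R(l) = 5 + l² - 5*l
3*(3 + R(-1)) = 3*(3 + (5 + (-1)² - 5*(-1))) = 3*(3 + (5 + 1 + 5)) = 3*(3 + 11) = 3*14 = 42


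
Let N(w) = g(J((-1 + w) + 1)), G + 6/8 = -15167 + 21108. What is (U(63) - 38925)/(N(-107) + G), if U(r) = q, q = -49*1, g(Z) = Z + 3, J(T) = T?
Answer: -155896/23345 ≈ -6.6779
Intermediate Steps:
G = 23761/4 (G = -¾ + (-15167 + 21108) = -¾ + 5941 = 23761/4 ≈ 5940.3)
g(Z) = 3 + Z
q = -49
U(r) = -49
N(w) = 3 + w (N(w) = 3 + ((-1 + w) + 1) = 3 + w)
(U(63) - 38925)/(N(-107) + G) = (-49 - 38925)/((3 - 107) + 23761/4) = -38974/(-104 + 23761/4) = -38974/23345/4 = -38974*4/23345 = -155896/23345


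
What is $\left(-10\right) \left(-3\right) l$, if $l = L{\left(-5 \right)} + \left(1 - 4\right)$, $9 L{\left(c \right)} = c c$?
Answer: $- \frac{20}{3} \approx -6.6667$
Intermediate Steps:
$L{\left(c \right)} = \frac{c^{2}}{9}$ ($L{\left(c \right)} = \frac{c c}{9} = \frac{c^{2}}{9}$)
$l = - \frac{2}{9}$ ($l = \frac{\left(-5\right)^{2}}{9} + \left(1 - 4\right) = \frac{1}{9} \cdot 25 - 3 = \frac{25}{9} - 3 = - \frac{2}{9} \approx -0.22222$)
$\left(-10\right) \left(-3\right) l = \left(-10\right) \left(-3\right) \left(- \frac{2}{9}\right) = 30 \left(- \frac{2}{9}\right) = - \frac{20}{3}$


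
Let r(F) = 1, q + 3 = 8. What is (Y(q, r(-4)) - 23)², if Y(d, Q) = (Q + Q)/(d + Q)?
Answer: 4624/9 ≈ 513.78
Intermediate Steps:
q = 5 (q = -3 + 8 = 5)
Y(d, Q) = 2*Q/(Q + d) (Y(d, Q) = (2*Q)/(Q + d) = 2*Q/(Q + d))
(Y(q, r(-4)) - 23)² = (2*1/(1 + 5) - 23)² = (2*1/6 - 23)² = (2*1*(⅙) - 23)² = (⅓ - 23)² = (-68/3)² = 4624/9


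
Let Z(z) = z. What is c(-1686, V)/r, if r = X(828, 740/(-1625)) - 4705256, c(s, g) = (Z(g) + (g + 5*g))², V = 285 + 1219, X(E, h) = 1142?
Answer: -55419392/2352057 ≈ -23.562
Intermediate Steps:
V = 1504
c(s, g) = 49*g² (c(s, g) = (g + (g + 5*g))² = (g + 6*g)² = (7*g)² = 49*g²)
r = -4704114 (r = 1142 - 4705256 = -4704114)
c(-1686, V)/r = (49*1504²)/(-4704114) = (49*2262016)*(-1/4704114) = 110838784*(-1/4704114) = -55419392/2352057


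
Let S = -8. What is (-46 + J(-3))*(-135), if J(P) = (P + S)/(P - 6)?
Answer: 6045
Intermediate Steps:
J(P) = (-8 + P)/(-6 + P) (J(P) = (P - 8)/(P - 6) = (-8 + P)/(-6 + P))
(-46 + J(-3))*(-135) = (-46 + (-8 - 3)/(-6 - 3))*(-135) = (-46 - 11/(-9))*(-135) = (-46 - 1/9*(-11))*(-135) = (-46 + 11/9)*(-135) = -403/9*(-135) = 6045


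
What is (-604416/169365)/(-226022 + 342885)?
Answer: -201472/6597500665 ≈ -3.0538e-5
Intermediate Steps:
(-604416/169365)/(-226022 + 342885) = -604416*1/169365/116863 = -201472/56455*1/116863 = -201472/6597500665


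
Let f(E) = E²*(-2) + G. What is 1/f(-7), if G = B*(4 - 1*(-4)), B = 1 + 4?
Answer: -1/58 ≈ -0.017241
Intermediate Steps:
B = 5
G = 40 (G = 5*(4 - 1*(-4)) = 5*(4 + 4) = 5*8 = 40)
f(E) = 40 - 2*E² (f(E) = E²*(-2) + 40 = -2*E² + 40 = 40 - 2*E²)
1/f(-7) = 1/(40 - 2*(-7)²) = 1/(40 - 2*49) = 1/(40 - 98) = 1/(-58) = -1/58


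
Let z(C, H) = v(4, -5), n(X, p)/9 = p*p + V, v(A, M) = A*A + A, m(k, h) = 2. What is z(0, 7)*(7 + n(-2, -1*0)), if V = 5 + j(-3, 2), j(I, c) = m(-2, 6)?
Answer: 1400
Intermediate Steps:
j(I, c) = 2
V = 7 (V = 5 + 2 = 7)
v(A, M) = A + A**2 (v(A, M) = A**2 + A = A + A**2)
n(X, p) = 63 + 9*p**2 (n(X, p) = 9*(p*p + 7) = 9*(p**2 + 7) = 9*(7 + p**2) = 63 + 9*p**2)
z(C, H) = 20 (z(C, H) = 4*(1 + 4) = 4*5 = 20)
z(0, 7)*(7 + n(-2, -1*0)) = 20*(7 + (63 + 9*(-1*0)**2)) = 20*(7 + (63 + 9*0**2)) = 20*(7 + (63 + 9*0)) = 20*(7 + (63 + 0)) = 20*(7 + 63) = 20*70 = 1400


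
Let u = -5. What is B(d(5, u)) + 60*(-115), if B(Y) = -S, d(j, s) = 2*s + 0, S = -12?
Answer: -6888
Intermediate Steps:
d(j, s) = 2*s
B(Y) = 12 (B(Y) = -1*(-12) = 12)
B(d(5, u)) + 60*(-115) = 12 + 60*(-115) = 12 - 6900 = -6888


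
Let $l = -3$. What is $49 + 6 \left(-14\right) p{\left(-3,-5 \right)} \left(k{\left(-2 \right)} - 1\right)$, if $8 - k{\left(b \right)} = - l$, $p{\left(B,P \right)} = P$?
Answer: $1729$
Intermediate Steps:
$k{\left(b \right)} = 5$ ($k{\left(b \right)} = 8 - \left(-1\right) \left(-3\right) = 8 - 3 = 5$)
$49 + 6 \left(-14\right) p{\left(-3,-5 \right)} \left(k{\left(-2 \right)} - 1\right) = 49 + 6 \left(-14\right) \left(- 5 \left(5 - 1\right)\right) = 49 - 84 \left(\left(-5\right) 4\right) = 49 - -1680 = 49 + 1680 = 1729$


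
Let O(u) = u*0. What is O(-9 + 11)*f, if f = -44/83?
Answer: 0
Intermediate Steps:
f = -44/83 (f = -44*1/83 = -44/83 ≈ -0.53012)
O(u) = 0
O(-9 + 11)*f = 0*(-44/83) = 0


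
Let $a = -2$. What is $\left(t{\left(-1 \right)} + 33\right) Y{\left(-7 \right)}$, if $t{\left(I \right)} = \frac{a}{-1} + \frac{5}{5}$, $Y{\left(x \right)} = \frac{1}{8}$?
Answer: $\frac{9}{2} \approx 4.5$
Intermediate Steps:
$Y{\left(x \right)} = \frac{1}{8}$
$t{\left(I \right)} = 3$ ($t{\left(I \right)} = - \frac{2}{-1} + \frac{5}{5} = \left(-2\right) \left(-1\right) + 5 \cdot \frac{1}{5} = 2 + 1 = 3$)
$\left(t{\left(-1 \right)} + 33\right) Y{\left(-7 \right)} = \left(3 + 33\right) \frac{1}{8} = 36 \cdot \frac{1}{8} = \frac{9}{2}$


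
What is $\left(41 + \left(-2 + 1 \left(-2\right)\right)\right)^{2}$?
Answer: $1369$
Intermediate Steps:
$\left(41 + \left(-2 + 1 \left(-2\right)\right)\right)^{2} = \left(41 - 4\right)^{2} = 37^{2} = 1369$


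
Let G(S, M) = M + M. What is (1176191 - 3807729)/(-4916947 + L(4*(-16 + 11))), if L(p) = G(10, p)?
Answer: 2631538/4916987 ≈ 0.53519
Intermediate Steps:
G(S, M) = 2*M
L(p) = 2*p
(1176191 - 3807729)/(-4916947 + L(4*(-16 + 11))) = (1176191 - 3807729)/(-4916947 + 2*(4*(-16 + 11))) = -2631538/(-4916947 + 2*(4*(-5))) = -2631538/(-4916947 + 2*(-20)) = -2631538/(-4916947 - 40) = -2631538/(-4916987) = -2631538*(-1/4916987) = 2631538/4916987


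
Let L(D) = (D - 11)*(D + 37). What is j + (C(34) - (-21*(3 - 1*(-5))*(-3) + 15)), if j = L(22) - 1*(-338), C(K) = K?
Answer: 502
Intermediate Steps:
L(D) = (-11 + D)*(37 + D)
j = 987 (j = (-407 + 22**2 + 26*22) - 1*(-338) = (-407 + 484 + 572) + 338 = 649 + 338 = 987)
j + (C(34) - (-21*(3 - 1*(-5))*(-3) + 15)) = 987 + (34 - (-21*(3 - 1*(-5))*(-3) + 15)) = 987 + (34 - (-21*(3 + 5)*(-3) + 15)) = 987 + (34 - (-168*(-3) + 15)) = 987 + (34 - (-21*(-24) + 15)) = 987 + (34 - (504 + 15)) = 987 + (34 - 1*519) = 987 + (34 - 519) = 987 - 485 = 502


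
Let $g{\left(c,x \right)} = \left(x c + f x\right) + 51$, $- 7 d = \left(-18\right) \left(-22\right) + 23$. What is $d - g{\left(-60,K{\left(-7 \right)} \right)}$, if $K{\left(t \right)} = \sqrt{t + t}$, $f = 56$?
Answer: $- \frac{776}{7} + 4 i \sqrt{14} \approx -110.86 + 14.967 i$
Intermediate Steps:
$d = - \frac{419}{7}$ ($d = - \frac{\left(-18\right) \left(-22\right) + 23}{7} = - \frac{396 + 23}{7} = \left(- \frac{1}{7}\right) 419 = - \frac{419}{7} \approx -59.857$)
$K{\left(t \right)} = \sqrt{2} \sqrt{t}$ ($K{\left(t \right)} = \sqrt{2 t} = \sqrt{2} \sqrt{t}$)
$g{\left(c,x \right)} = 51 + 56 x + c x$ ($g{\left(c,x \right)} = \left(x c + 56 x\right) + 51 = \left(c x + 56 x\right) + 51 = \left(56 x + c x\right) + 51 = 51 + 56 x + c x$)
$d - g{\left(-60,K{\left(-7 \right)} \right)} = - \frac{419}{7} - \left(51 + 56 \sqrt{2} \sqrt{-7} - 60 \sqrt{2} \sqrt{-7}\right) = - \frac{419}{7} - \left(51 + 56 \sqrt{2} i \sqrt{7} - 60 \sqrt{2} i \sqrt{7}\right) = - \frac{419}{7} - \left(51 + 56 i \sqrt{14} - 60 i \sqrt{14}\right) = - \frac{419}{7} - \left(51 - 4 i \sqrt{14}\right) = - \frac{776}{7} + 4 i \sqrt{14}$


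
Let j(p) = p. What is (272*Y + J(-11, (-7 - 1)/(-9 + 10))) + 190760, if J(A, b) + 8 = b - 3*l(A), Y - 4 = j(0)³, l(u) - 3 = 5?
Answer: 191808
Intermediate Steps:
l(u) = 8 (l(u) = 3 + 5 = 8)
Y = 4 (Y = 4 + 0³ = 4 + 0 = 4)
J(A, b) = -32 + b (J(A, b) = -8 + (b - 3*8) = -8 + (b - 24) = -8 + (-24 + b) = -32 + b)
(272*Y + J(-11, (-7 - 1)/(-9 + 10))) + 190760 = (272*4 + (-32 + (-7 - 1)/(-9 + 10))) + 190760 = (1088 + (-32 - 8/1)) + 190760 = (1088 + (-32 - 8*1)) + 190760 = (1088 + (-32 - 8)) + 190760 = (1088 - 40) + 190760 = 1048 + 190760 = 191808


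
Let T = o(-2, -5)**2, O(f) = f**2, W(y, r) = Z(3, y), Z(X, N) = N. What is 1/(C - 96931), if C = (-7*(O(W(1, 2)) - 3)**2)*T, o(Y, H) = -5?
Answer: -1/97631 ≈ -1.0243e-5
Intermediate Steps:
W(y, r) = y
T = 25 (T = (-5)**2 = 25)
C = -700 (C = -7*(1**2 - 3)**2*25 = -7*(1 - 3)**2*25 = -7*(-2)**2*25 = -7*4*25 = -28*25 = -700)
1/(C - 96931) = 1/(-700 - 96931) = 1/(-97631) = -1/97631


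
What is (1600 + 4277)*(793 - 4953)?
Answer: -24448320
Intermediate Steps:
(1600 + 4277)*(793 - 4953) = 5877*(-4160) = -24448320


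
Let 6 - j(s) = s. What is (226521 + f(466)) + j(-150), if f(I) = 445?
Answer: 227122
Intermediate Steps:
j(s) = 6 - s
(226521 + f(466)) + j(-150) = (226521 + 445) + (6 - 1*(-150)) = 226966 + (6 + 150) = 226966 + 156 = 227122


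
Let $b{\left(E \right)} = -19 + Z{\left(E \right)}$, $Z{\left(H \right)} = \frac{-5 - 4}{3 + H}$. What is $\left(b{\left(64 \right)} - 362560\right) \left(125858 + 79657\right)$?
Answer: $- \frac{4992535203030}{67} \approx -7.4515 \cdot 10^{10}$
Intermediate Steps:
$Z{\left(H \right)} = - \frac{9}{3 + H}$
$b{\left(E \right)} = -19 - \frac{9}{3 + E}$
$\left(b{\left(64 \right)} - 362560\right) \left(125858 + 79657\right) = \left(\frac{-66 - 1216}{3 + 64} - 362560\right) \left(125858 + 79657\right) = \left(\frac{-66 - 1216}{67} - 362560\right) 205515 = \left(\frac{1}{67} \left(-1282\right) - 362560\right) 205515 = \left(- \frac{1282}{67} - 362560\right) 205515 = \left(- \frac{24292802}{67}\right) 205515 = - \frac{4992535203030}{67}$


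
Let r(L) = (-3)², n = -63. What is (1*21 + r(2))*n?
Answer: -1890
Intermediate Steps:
r(L) = 9
(1*21 + r(2))*n = (1*21 + 9)*(-63) = (21 + 9)*(-63) = 30*(-63) = -1890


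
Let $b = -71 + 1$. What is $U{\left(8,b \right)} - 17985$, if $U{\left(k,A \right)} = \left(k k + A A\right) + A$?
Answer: $-13091$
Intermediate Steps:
$b = -70$
$U{\left(k,A \right)} = A + A^{2} + k^{2}$ ($U{\left(k,A \right)} = \left(k^{2} + A^{2}\right) + A = \left(A^{2} + k^{2}\right) + A = A + A^{2} + k^{2}$)
$U{\left(8,b \right)} - 17985 = \left(-70 + \left(-70\right)^{2} + 8^{2}\right) - 17985 = \left(-70 + 4900 + 64\right) - 17985 = 4894 - 17985 = -13091$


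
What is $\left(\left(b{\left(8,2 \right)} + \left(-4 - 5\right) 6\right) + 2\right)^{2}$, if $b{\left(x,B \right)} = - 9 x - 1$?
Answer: $15625$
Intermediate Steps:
$b{\left(x,B \right)} = -1 - 9 x$
$\left(\left(b{\left(8,2 \right)} + \left(-4 - 5\right) 6\right) + 2\right)^{2} = \left(\left(\left(-1 - 72\right) + \left(-4 - 5\right) 6\right) + 2\right)^{2} = \left(\left(\left(-1 - 72\right) - 54\right) + 2\right)^{2} = \left(\left(-73 - 54\right) + 2\right)^{2} = \left(-127 + 2\right)^{2} = \left(-125\right)^{2} = 15625$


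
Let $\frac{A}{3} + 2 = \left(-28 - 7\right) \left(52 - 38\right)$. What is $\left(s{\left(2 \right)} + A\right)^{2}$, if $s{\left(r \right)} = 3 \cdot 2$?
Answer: $2160900$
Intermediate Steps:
$s{\left(r \right)} = 6$
$A = -1476$ ($A = -6 + 3 \left(-28 - 7\right) \left(52 - 38\right) = -6 + 3 \left(\left(-35\right) 14\right) = -6 + 3 \left(-490\right) = -6 - 1470 = -1476$)
$\left(s{\left(2 \right)} + A\right)^{2} = \left(6 - 1476\right)^{2} = \left(-1470\right)^{2} = 2160900$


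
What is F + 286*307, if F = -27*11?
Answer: 87505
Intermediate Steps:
F = -297
F + 286*307 = -297 + 286*307 = -297 + 87802 = 87505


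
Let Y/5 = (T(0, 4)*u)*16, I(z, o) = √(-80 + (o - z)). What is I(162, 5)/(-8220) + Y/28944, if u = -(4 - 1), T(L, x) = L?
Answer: -I*√237/8220 ≈ -0.0018728*I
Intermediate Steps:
I(z, o) = √(-80 + o - z)
u = -3 (u = -1*3 = -3)
Y = 0 (Y = 5*((0*(-3))*16) = 5*(0*16) = 5*0 = 0)
I(162, 5)/(-8220) + Y/28944 = √(-80 + 5 - 1*162)/(-8220) + 0/28944 = √(-80 + 5 - 162)*(-1/8220) + 0*(1/28944) = √(-237)*(-1/8220) + 0 = (I*√237)*(-1/8220) + 0 = -I*√237/8220 + 0 = -I*√237/8220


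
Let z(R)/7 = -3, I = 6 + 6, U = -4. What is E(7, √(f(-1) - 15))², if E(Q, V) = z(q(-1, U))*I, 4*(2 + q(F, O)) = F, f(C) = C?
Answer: 63504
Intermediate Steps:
q(F, O) = -2 + F/4
I = 12
z(R) = -21 (z(R) = 7*(-3) = -21)
E(Q, V) = -252 (E(Q, V) = -21*12 = -252)
E(7, √(f(-1) - 15))² = (-252)² = 63504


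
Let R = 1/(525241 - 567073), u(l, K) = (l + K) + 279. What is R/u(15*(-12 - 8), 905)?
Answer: -1/36979488 ≈ -2.7042e-8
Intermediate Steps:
u(l, K) = 279 + K + l (u(l, K) = (K + l) + 279 = 279 + K + l)
R = -1/41832 (R = 1/(-41832) = -1/41832 ≈ -2.3905e-5)
R/u(15*(-12 - 8), 905) = -1/(41832*(279 + 905 + 15*(-12 - 8))) = -1/(41832*(279 + 905 + 15*(-20))) = -1/(41832*(279 + 905 - 300)) = -1/41832/884 = -1/41832*1/884 = -1/36979488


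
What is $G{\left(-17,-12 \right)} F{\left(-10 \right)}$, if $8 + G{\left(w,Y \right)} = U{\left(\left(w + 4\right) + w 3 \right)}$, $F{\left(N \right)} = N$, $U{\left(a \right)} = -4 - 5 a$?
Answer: $-3080$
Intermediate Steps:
$G{\left(w,Y \right)} = -32 - 20 w$ ($G{\left(w,Y \right)} = -8 - \left(4 + 5 \left(\left(w + 4\right) + w 3\right)\right) = -8 - \left(4 + 5 \left(\left(4 + w\right) + 3 w\right)\right) = -8 - \left(4 + 5 \left(4 + 4 w\right)\right) = -8 - \left(24 + 20 w\right) = -32 - 20 w$)
$G{\left(-17,-12 \right)} F{\left(-10 \right)} = \left(-32 - -340\right) \left(-10\right) = \left(-32 + 340\right) \left(-10\right) = 308 \left(-10\right) = -3080$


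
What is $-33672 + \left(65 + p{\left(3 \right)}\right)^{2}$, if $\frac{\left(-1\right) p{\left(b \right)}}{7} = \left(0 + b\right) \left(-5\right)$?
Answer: $-4772$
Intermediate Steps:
$p{\left(b \right)} = 35 b$ ($p{\left(b \right)} = - 7 \left(0 + b\right) \left(-5\right) = - 7 b \left(-5\right) = - 7 \left(- 5 b\right) = 35 b$)
$-33672 + \left(65 + p{\left(3 \right)}\right)^{2} = -33672 + \left(65 + 35 \cdot 3\right)^{2} = -33672 + \left(65 + 105\right)^{2} = -33672 + 170^{2} = -33672 + 28900 = -4772$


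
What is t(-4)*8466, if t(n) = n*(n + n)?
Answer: 270912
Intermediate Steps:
t(n) = 2*n² (t(n) = n*(2*n) = 2*n²)
t(-4)*8466 = (2*(-4)²)*8466 = (2*16)*8466 = 32*8466 = 270912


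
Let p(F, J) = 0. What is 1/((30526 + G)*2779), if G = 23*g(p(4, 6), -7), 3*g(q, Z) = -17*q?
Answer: 1/84831754 ≈ 1.1788e-8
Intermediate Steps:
g(q, Z) = -17*q/3 (g(q, Z) = (-17*q)/3 = -17*q/3)
G = 0 (G = 23*(-17/3*0) = 23*0 = 0)
1/((30526 + G)*2779) = 1/((30526 + 0)*2779) = (1/2779)/30526 = (1/30526)*(1/2779) = 1/84831754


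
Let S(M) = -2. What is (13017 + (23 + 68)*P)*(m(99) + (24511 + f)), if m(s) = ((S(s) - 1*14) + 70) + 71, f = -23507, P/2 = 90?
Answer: 33189213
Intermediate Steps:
P = 180 (P = 2*90 = 180)
m(s) = 125 (m(s) = ((-2 - 1*14) + 70) + 71 = ((-2 - 14) + 70) + 71 = (-16 + 70) + 71 = 54 + 71 = 125)
(13017 + (23 + 68)*P)*(m(99) + (24511 + f)) = (13017 + (23 + 68)*180)*(125 + (24511 - 23507)) = (13017 + 91*180)*(125 + 1004) = (13017 + 16380)*1129 = 29397*1129 = 33189213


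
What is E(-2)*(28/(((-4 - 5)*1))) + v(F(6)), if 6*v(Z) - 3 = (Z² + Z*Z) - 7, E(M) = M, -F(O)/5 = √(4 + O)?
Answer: 800/9 ≈ 88.889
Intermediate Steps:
F(O) = -5*√(4 + O)
v(Z) = -⅔ + Z²/3 (v(Z) = ½ + ((Z² + Z*Z) - 7)/6 = ½ + ((Z² + Z²) - 7)/6 = ½ + (2*Z² - 7)/6 = ½ + (-7 + 2*Z²)/6 = ½ + (-7/6 + Z²/3) = -⅔ + Z²/3)
E(-2)*(28/(((-4 - 5)*1))) + v(F(6)) = -56/((-4 - 5)*1) + (-⅔ + (-5*√(4 + 6))²/3) = -56/((-9*1)) + (-⅔ + (-5*√10)²/3) = -56/(-9) + (-⅔ + (⅓)*250) = -56*(-1)/9 + (-⅔ + 250/3) = -2*(-28/9) + 248/3 = 56/9 + 248/3 = 800/9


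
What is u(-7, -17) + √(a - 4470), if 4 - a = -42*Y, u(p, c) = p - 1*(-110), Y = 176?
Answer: 103 + √2926 ≈ 157.09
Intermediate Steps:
u(p, c) = 110 + p (u(p, c) = p + 110 = 110 + p)
a = 7396 (a = 4 - (-42)*176 = 4 - 1*(-7392) = 4 + 7392 = 7396)
u(-7, -17) + √(a - 4470) = (110 - 7) + √(7396 - 4470) = 103 + √2926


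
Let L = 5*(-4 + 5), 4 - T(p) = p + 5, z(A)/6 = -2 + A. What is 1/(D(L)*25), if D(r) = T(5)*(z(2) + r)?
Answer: -1/750 ≈ -0.0013333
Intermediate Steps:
z(A) = -12 + 6*A (z(A) = 6*(-2 + A) = -12 + 6*A)
T(p) = -1 - p (T(p) = 4 - (p + 5) = 4 - (5 + p) = 4 + (-5 - p) = -1 - p)
L = 5 (L = 5*1 = 5)
D(r) = -6*r (D(r) = (-1 - 1*5)*((-12 + 6*2) + r) = (-1 - 5)*((-12 + 12) + r) = -6*(0 + r) = -6*r)
1/(D(L)*25) = 1/(-6*5*25) = 1/(-30*25) = 1/(-750) = -1/750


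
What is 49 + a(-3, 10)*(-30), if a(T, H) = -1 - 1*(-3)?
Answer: -11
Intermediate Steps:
a(T, H) = 2 (a(T, H) = -1 + 3 = 2)
49 + a(-3, 10)*(-30) = 49 + 2*(-30) = 49 - 60 = -11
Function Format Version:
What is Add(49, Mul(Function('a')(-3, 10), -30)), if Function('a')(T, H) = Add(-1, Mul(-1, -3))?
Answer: -11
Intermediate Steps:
Function('a')(T, H) = 2 (Function('a')(T, H) = Add(-1, 3) = 2)
Add(49, Mul(Function('a')(-3, 10), -30)) = Add(49, Mul(2, -30)) = Add(49, -60) = -11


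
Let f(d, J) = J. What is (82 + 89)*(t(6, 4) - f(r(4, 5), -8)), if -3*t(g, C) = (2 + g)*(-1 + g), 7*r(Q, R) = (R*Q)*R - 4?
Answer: -912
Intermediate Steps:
r(Q, R) = -4/7 + Q*R²/7 (r(Q, R) = ((R*Q)*R - 4)/7 = ((Q*R)*R - 4)/7 = (Q*R² - 4)/7 = (-4 + Q*R²)/7 = -4/7 + Q*R²/7)
t(g, C) = -(-1 + g)*(2 + g)/3 (t(g, C) = -(2 + g)*(-1 + g)/3 = -(-1 + g)*(2 + g)/3)
(82 + 89)*(t(6, 4) - f(r(4, 5), -8)) = (82 + 89)*((⅔ - ⅓*6 - ⅓*6²) - 1*(-8)) = 171*((⅔ - 2 - ⅓*36) + 8) = 171*((⅔ - 2 - 12) + 8) = 171*(-40/3 + 8) = 171*(-16/3) = -912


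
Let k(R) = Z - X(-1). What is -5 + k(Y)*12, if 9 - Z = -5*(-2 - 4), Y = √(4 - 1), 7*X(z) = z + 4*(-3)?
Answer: -1643/7 ≈ -234.71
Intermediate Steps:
X(z) = -12/7 + z/7 (X(z) = (z + 4*(-3))/7 = (z - 12)/7 = (-12 + z)/7 = -12/7 + z/7)
Y = √3 ≈ 1.7320
Z = -21 (Z = 9 - (-5)*(-2 - 4) = 9 - (-5)*(-6) = 9 - 1*30 = 9 - 30 = -21)
k(R) = -134/7 (k(R) = -21 - (-12/7 + (⅐)*(-1)) = -21 - (-12/7 - ⅐) = -21 - 1*(-13/7) = -21 + 13/7 = -134/7)
-5 + k(Y)*12 = -5 - 134/7*12 = -5 - 1608/7 = -1643/7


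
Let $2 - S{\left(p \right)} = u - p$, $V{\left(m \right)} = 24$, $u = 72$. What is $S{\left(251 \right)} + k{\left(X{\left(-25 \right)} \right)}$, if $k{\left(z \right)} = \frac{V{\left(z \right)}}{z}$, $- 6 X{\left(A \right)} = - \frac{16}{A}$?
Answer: $-44$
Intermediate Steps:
$X{\left(A \right)} = \frac{8}{3 A}$ ($X{\left(A \right)} = - \frac{\left(-16\right) \frac{1}{A}}{6} = \frac{8}{3 A}$)
$k{\left(z \right)} = \frac{24}{z}$
$S{\left(p \right)} = -70 + p$ ($S{\left(p \right)} = 2 - \left(72 - p\right) = 2 + \left(-72 + p\right) = -70 + p$)
$S{\left(251 \right)} + k{\left(X{\left(-25 \right)} \right)} = \left(-70 + 251\right) + \frac{24}{\frac{8}{3} \frac{1}{-25}} = 181 + \frac{24}{\frac{8}{3} \left(- \frac{1}{25}\right)} = 181 + \frac{24}{- \frac{8}{75}} = 181 + 24 \left(- \frac{75}{8}\right) = 181 - 225 = -44$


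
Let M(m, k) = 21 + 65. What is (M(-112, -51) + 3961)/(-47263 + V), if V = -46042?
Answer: -4047/93305 ≈ -0.043374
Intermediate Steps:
M(m, k) = 86
(M(-112, -51) + 3961)/(-47263 + V) = (86 + 3961)/(-47263 - 46042) = 4047/(-93305) = 4047*(-1/93305) = -4047/93305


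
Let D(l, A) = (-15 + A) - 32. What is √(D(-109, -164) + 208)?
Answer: I*√3 ≈ 1.732*I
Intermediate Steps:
D(l, A) = -47 + A
√(D(-109, -164) + 208) = √((-47 - 164) + 208) = √(-211 + 208) = √(-3) = I*√3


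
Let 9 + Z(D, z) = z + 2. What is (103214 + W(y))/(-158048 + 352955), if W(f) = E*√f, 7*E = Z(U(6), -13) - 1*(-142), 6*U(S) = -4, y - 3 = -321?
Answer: 103214/194907 + 122*I*√318/1364349 ≈ 0.52956 + 0.0015946*I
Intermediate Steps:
y = -318 (y = 3 - 321 = -318)
U(S) = -⅔ (U(S) = (⅙)*(-4) = -⅔)
Z(D, z) = -7 + z (Z(D, z) = -9 + (z + 2) = -9 + (2 + z) = -7 + z)
E = 122/7 (E = ((-7 - 13) - 1*(-142))/7 = (-20 + 142)/7 = (⅐)*122 = 122/7 ≈ 17.429)
W(f) = 122*√f/7
(103214 + W(y))/(-158048 + 352955) = (103214 + 122*√(-318)/7)/(-158048 + 352955) = (103214 + 122*(I*√318)/7)/194907 = (103214 + 122*I*√318/7)*(1/194907) = 103214/194907 + 122*I*√318/1364349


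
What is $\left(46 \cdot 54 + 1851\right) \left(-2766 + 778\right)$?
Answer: $-8617980$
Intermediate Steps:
$\left(46 \cdot 54 + 1851\right) \left(-2766 + 778\right) = \left(2484 + 1851\right) \left(-1988\right) = 4335 \left(-1988\right) = -8617980$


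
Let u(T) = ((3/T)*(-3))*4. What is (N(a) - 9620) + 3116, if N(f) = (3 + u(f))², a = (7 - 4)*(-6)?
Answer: -6479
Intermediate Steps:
u(T) = -36/T (u(T) = -9/T*4 = -36/T)
a = -18 (a = 3*(-6) = -18)
N(f) = (3 - 36/f)²
(N(a) - 9620) + 3116 = (9*(-12 - 18)²/(-18)² - 9620) + 3116 = (9*(1/324)*(-30)² - 9620) + 3116 = (9*(1/324)*900 - 9620) + 3116 = (25 - 9620) + 3116 = -9595 + 3116 = -6479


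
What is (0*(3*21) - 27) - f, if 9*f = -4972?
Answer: 4729/9 ≈ 525.44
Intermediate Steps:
f = -4972/9 (f = (1/9)*(-4972) = -4972/9 ≈ -552.44)
(0*(3*21) - 27) - f = (0*(3*21) - 27) - 1*(-4972/9) = (0*63 - 27) + 4972/9 = (0 - 27) + 4972/9 = -27 + 4972/9 = 4729/9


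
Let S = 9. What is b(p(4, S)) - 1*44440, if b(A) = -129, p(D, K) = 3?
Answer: -44569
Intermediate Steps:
b(p(4, S)) - 1*44440 = -129 - 1*44440 = -129 - 44440 = -44569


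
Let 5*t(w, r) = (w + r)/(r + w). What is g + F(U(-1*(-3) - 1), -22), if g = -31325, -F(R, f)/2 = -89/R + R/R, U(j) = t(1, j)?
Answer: -30437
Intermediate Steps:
t(w, r) = 1/5 (t(w, r) = ((w + r)/(r + w))/5 = ((r + w)/(r + w))/5 = (1/5)*1 = 1/5)
U(j) = 1/5
F(R, f) = -2 + 178/R (F(R, f) = -2*(-89/R + R/R) = -2*(-89/R + 1) = -2*(1 - 89/R) = -2 + 178/R)
g + F(U(-1*(-3) - 1), -22) = -31325 + (-2 + 178/(1/5)) = -31325 + (-2 + 178*5) = -31325 + (-2 + 890) = -31325 + 888 = -30437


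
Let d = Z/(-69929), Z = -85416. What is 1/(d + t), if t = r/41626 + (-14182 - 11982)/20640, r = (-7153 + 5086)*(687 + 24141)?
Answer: -577694657640/712249491412069 ≈ -0.00081109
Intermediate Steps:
r = -51319476 (r = -2067*24828 = -51319476)
t = -10195414301/8261160 (t = -51319476/41626 + (-14182 - 11982)/20640 = -51319476*1/41626 - 26164*1/20640 = -1973826/1601 - 6541/5160 = -10195414301/8261160 ≈ -1234.1)
d = 85416/69929 (d = -85416/(-69929) = -85416*(-1/69929) = 85416/69929 ≈ 1.2215)
1/(d + t) = 1/(85416/69929 - 10195414301/8261160) = 1/(-712249491412069/577694657640) = -577694657640/712249491412069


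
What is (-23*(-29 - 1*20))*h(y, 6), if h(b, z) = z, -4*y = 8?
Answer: 6762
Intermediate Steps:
y = -2 (y = -¼*8 = -2)
(-23*(-29 - 1*20))*h(y, 6) = -23*(-29 - 1*20)*6 = -23*(-29 - 20)*6 = -23*(-49)*6 = 1127*6 = 6762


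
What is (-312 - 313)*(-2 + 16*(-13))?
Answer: 131250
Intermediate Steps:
(-312 - 313)*(-2 + 16*(-13)) = -625*(-2 - 208) = -625*(-210) = 131250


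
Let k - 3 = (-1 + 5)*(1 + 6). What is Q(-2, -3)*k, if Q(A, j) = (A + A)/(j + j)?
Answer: 62/3 ≈ 20.667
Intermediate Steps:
Q(A, j) = A/j (Q(A, j) = (2*A)/((2*j)) = (2*A)*(1/(2*j)) = A/j)
k = 31 (k = 3 + (-1 + 5)*(1 + 6) = 3 + 4*7 = 3 + 28 = 31)
Q(-2, -3)*k = -2/(-3)*31 = -2*(-⅓)*31 = (⅔)*31 = 62/3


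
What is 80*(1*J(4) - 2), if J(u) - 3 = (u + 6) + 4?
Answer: 1200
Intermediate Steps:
J(u) = 13 + u (J(u) = 3 + ((u + 6) + 4) = 3 + ((6 + u) + 4) = 3 + (10 + u) = 13 + u)
80*(1*J(4) - 2) = 80*(1*(13 + 4) - 2) = 80*(1*17 - 2) = 80*(17 - 2) = 80*15 = 1200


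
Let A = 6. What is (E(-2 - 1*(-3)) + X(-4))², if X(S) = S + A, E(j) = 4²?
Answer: 324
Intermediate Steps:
E(j) = 16
X(S) = 6 + S (X(S) = S + 6 = 6 + S)
(E(-2 - 1*(-3)) + X(-4))² = (16 + (6 - 4))² = (16 + 2)² = 18² = 324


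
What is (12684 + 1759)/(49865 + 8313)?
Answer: 14443/58178 ≈ 0.24826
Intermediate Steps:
(12684 + 1759)/(49865 + 8313) = 14443/58178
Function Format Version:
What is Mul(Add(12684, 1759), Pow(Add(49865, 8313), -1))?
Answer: Rational(14443, 58178) ≈ 0.24826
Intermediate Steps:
Mul(Add(12684, 1759), Pow(Add(49865, 8313), -1)) = Mul(14443, Pow(58178, -1)) = Mul(14443, Rational(1, 58178)) = Rational(14443, 58178)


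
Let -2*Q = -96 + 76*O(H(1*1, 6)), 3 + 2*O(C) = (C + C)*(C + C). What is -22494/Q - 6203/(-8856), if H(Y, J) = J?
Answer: 71842319/7766712 ≈ 9.2500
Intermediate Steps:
O(C) = -3/2 + 2*C**2 (O(C) = -3/2 + ((C + C)*(C + C))/2 = -3/2 + ((2*C)*(2*C))/2 = -3/2 + (4*C**2)/2 = -3/2 + 2*C**2)
Q = -2631 (Q = -(-96 + 76*(-3/2 + 2*6**2))/2 = -(-96 + 76*(-3/2 + 2*36))/2 = -(-96 + 76*(-3/2 + 72))/2 = -(-96 + 76*(141/2))/2 = -(-96 + 5358)/2 = -1/2*5262 = -2631)
-22494/Q - 6203/(-8856) = -22494/(-2631) - 6203/(-8856) = -22494*(-1/2631) - 6203*(-1/8856) = 7498/877 + 6203/8856 = 71842319/7766712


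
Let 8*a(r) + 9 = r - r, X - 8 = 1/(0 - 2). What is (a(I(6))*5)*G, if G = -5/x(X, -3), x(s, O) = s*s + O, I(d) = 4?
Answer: 75/142 ≈ 0.52817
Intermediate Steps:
X = 15/2 (X = 8 + 1/(0 - 2) = 8 + 1/(-2) = 8 - 1/2 = 15/2 ≈ 7.5000)
x(s, O) = O + s**2 (x(s, O) = s**2 + O = O + s**2)
a(r) = -9/8 (a(r) = -9/8 + (r - r)/8 = -9/8 + (1/8)*0 = -9/8 + 0 = -9/8)
G = -20/213 (G = -5/(-3 + (15/2)**2) = -5/(-3 + 225/4) = -5/213/4 = -5*4/213 = -20/213 ≈ -0.093897)
(a(I(6))*5)*G = -9/8*5*(-20/213) = -45/8*(-20/213) = 75/142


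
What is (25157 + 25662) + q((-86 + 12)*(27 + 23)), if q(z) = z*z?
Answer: 13740819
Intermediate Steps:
q(z) = z²
(25157 + 25662) + q((-86 + 12)*(27 + 23)) = (25157 + 25662) + ((-86 + 12)*(27 + 23))² = 50819 + (-74*50)² = 50819 + (-3700)² = 50819 + 13690000 = 13740819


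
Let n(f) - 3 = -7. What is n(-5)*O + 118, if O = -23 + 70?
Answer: -70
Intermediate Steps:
O = 47
n(f) = -4 (n(f) = 3 - 7 = -4)
n(-5)*O + 118 = -4*47 + 118 = -188 + 118 = -70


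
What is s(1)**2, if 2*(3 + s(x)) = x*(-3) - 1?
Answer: 25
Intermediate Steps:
s(x) = -7/2 - 3*x/2 (s(x) = -3 + (x*(-3) - 1)/2 = -3 + (-3*x - 1)/2 = -3 + (-1 - 3*x)/2 = -3 + (-1/2 - 3*x/2) = -7/2 - 3*x/2)
s(1)**2 = (-7/2 - 3/2*1)**2 = (-7/2 - 3/2)**2 = (-5)**2 = 25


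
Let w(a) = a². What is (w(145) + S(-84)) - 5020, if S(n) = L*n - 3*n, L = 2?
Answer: 16089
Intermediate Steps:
S(n) = -n (S(n) = 2*n - 3*n = -n)
(w(145) + S(-84)) - 5020 = (145² - 1*(-84)) - 5020 = (21025 + 84) - 5020 = 21109 - 5020 = 16089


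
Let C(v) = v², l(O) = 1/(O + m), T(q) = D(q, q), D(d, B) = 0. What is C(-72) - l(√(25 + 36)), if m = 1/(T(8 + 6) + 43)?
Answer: 584693035/112788 - 1849*√61/112788 ≈ 5183.9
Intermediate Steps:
T(q) = 0
m = 1/43 (m = 1/(0 + 43) = 1/43 ≈ 0.023256)
l(O) = 1/(1/43 + O) (l(O) = 1/(O + 1/43) = 1/(1/43 + O))
C(-72) - l(√(25 + 36)) = (-72)² - 43/(1 + 43*√(25 + 36)) = 5184 - 43/(1 + 43*√61)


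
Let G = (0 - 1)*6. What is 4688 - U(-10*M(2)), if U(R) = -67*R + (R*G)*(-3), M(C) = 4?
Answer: 2728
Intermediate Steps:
G = -6 (G = -1*6 = -6)
U(R) = -49*R (U(R) = -67*R + (R*(-6))*(-3) = -67*R - 6*R*(-3) = -67*R + 18*R = -49*R)
4688 - U(-10*M(2)) = 4688 - (-49)*(-10*4) = 4688 - (-49)*(-40) = 4688 - 1*1960 = 4688 - 1960 = 2728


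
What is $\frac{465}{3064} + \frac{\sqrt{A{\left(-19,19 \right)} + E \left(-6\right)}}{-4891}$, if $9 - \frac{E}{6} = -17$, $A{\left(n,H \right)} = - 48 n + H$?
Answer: $\frac{465}{3064} - \frac{i \sqrt{5}}{4891} \approx 0.15176 - 0.00045718 i$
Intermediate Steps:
$A{\left(n,H \right)} = H - 48 n$
$E = 156$ ($E = 54 - -102 = 54 + 102 = 156$)
$\frac{465}{3064} + \frac{\sqrt{A{\left(-19,19 \right)} + E \left(-6\right)}}{-4891} = \frac{465}{3064} + \frac{\sqrt{\left(19 - -912\right) + 156 \left(-6\right)}}{-4891} = 465 \cdot \frac{1}{3064} + \sqrt{\left(19 + 912\right) - 936} \left(- \frac{1}{4891}\right) = \frac{465}{3064} + \sqrt{931 - 936} \left(- \frac{1}{4891}\right) = \frac{465}{3064} + \sqrt{-5} \left(- \frac{1}{4891}\right) = \frac{465}{3064} + i \sqrt{5} \left(- \frac{1}{4891}\right) = \frac{465}{3064} - \frac{i \sqrt{5}}{4891}$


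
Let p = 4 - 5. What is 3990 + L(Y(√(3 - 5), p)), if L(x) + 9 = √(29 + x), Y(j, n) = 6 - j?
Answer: 3981 + √(35 - I*√2) ≈ 3986.9 - 0.1195*I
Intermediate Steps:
p = -1
L(x) = -9 + √(29 + x)
3990 + L(Y(√(3 - 5), p)) = 3990 + (-9 + √(29 + (6 - √(3 - 5)))) = 3990 + (-9 + √(29 + (6 - √(-2)))) = 3990 + (-9 + √(29 + (6 - I*√2))) = 3990 + (-9 + √(35 - I*√2)) = 3981 + √(35 - I*√2)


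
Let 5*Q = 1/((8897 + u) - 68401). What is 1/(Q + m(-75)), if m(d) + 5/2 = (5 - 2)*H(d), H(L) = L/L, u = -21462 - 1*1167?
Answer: 821330/410663 ≈ 2.0000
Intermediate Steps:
u = -22629 (u = -21462 - 1167 = -22629)
H(L) = 1
Q = -1/410665 (Q = 1/(5*((8897 - 22629) - 68401)) = 1/(5*(-13732 - 68401)) = (⅕)/(-82133) = (⅕)*(-1/82133) = -1/410665 ≈ -2.4351e-6)
m(d) = ½ (m(d) = -5/2 + (5 - 2)*1 = -5/2 + 3*1 = -5/2 + 3 = ½)
1/(Q + m(-75)) = 1/(-1/410665 + ½) = 1/(410663/821330) = 821330/410663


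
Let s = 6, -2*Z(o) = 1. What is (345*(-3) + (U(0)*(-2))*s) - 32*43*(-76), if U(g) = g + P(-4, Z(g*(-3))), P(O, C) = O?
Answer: 103589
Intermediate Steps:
Z(o) = -1/2 (Z(o) = -1/2*1 = -1/2)
U(g) = -4 + g (U(g) = g - 4 = -4 + g)
(345*(-3) + (U(0)*(-2))*s) - 32*43*(-76) = (345*(-3) + ((-4 + 0)*(-2))*6) - 32*43*(-76) = (-1035 - 4*(-2)*6) - 1376*(-76) = (-1035 + 8*6) - 1*(-104576) = (-1035 + 48) + 104576 = -987 + 104576 = 103589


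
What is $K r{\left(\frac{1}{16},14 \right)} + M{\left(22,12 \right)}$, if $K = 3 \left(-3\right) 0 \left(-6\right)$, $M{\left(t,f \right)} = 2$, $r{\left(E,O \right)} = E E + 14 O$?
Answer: $2$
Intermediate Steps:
$r{\left(E,O \right)} = E^{2} + 14 O$
$K = 0$ ($K = \left(-9\right) 0 \left(-6\right) = 0 \left(-6\right) = 0$)
$K r{\left(\frac{1}{16},14 \right)} + M{\left(22,12 \right)} = 0 \left(\left(\frac{1}{16}\right)^{2} + 14 \cdot 14\right) + 2 = 0 \left(\left(\frac{1}{16}\right)^{2} + 196\right) + 2 = 0 \left(\frac{1}{256} + 196\right) + 2 = 0 \cdot \frac{50177}{256} + 2 = 0 + 2 = 2$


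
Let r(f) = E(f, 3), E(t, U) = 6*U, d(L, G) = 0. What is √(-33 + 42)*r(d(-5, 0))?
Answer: 54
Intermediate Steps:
r(f) = 18 (r(f) = 6*3 = 18)
√(-33 + 42)*r(d(-5, 0)) = √(-33 + 42)*18 = √9*18 = 3*18 = 54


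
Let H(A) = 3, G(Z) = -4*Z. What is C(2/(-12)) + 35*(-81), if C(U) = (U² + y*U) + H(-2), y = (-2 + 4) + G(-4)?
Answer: -102059/36 ≈ -2835.0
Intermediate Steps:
y = 18 (y = (-2 + 4) - 4*(-4) = 2 + 16 = 18)
C(U) = 3 + U² + 18*U (C(U) = (U² + 18*U) + 3 = 3 + U² + 18*U)
C(2/(-12)) + 35*(-81) = (3 + (2/(-12))² + 18*(2/(-12))) + 35*(-81) = (3 + (2*(-1/12))² + 18*(2*(-1/12))) - 2835 = (3 + (-⅙)² + 18*(-⅙)) - 2835 = (3 + 1/36 - 3) - 2835 = 1/36 - 2835 = -102059/36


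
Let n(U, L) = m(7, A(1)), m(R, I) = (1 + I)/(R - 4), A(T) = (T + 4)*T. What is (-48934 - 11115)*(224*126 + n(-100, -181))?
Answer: -1694943074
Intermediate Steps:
A(T) = T*(4 + T) (A(T) = (4 + T)*T = T*(4 + T))
m(R, I) = (1 + I)/(-4 + R)
n(U, L) = 2 (n(U, L) = (1 + 1*(4 + 1))/(-4 + 7) = (1 + 1*5)/3 = (1 + 5)/3 = (⅓)*6 = 2)
(-48934 - 11115)*(224*126 + n(-100, -181)) = (-48934 - 11115)*(224*126 + 2) = -60049*(28224 + 2) = -60049*28226 = -1694943074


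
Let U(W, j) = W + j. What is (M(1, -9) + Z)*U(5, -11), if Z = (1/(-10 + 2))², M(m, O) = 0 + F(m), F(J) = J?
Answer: -195/32 ≈ -6.0938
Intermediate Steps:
M(m, O) = m (M(m, O) = 0 + m = m)
Z = 1/64 (Z = (1/(-8))² = (-⅛)² = 1/64 ≈ 0.015625)
(M(1, -9) + Z)*U(5, -11) = (1 + 1/64)*(5 - 11) = (65/64)*(-6) = -195/32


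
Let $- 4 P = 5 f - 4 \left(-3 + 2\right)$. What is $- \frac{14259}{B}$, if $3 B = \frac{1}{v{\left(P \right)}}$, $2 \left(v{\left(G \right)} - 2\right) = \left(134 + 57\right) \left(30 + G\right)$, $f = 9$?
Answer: $- \frac{580783329}{8} \approx -7.2598 \cdot 10^{7}$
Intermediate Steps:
$P = - \frac{49}{4}$ ($P = - \frac{5 \cdot 9 - 4 \left(-3 + 2\right)}{4} = - \frac{45 - -4}{4} = - \frac{45 + 4}{4} = \left(- \frac{1}{4}\right) 49 = - \frac{49}{4} \approx -12.25$)
$v{\left(G \right)} = 2867 + \frac{191 G}{2}$ ($v{\left(G \right)} = 2 + \frac{\left(134 + 57\right) \left(30 + G\right)}{2} = 2 + \frac{191 \left(30 + G\right)}{2} = 2 + \frac{5730 + 191 G}{2} = 2 + \left(2865 + \frac{191 G}{2}\right) = 2867 + \frac{191 G}{2}$)
$B = \frac{8}{40731}$ ($B = \frac{1}{3 \left(2867 + \frac{191}{2} \left(- \frac{49}{4}\right)\right)} = \frac{1}{3 \left(2867 - \frac{9359}{8}\right)} = \frac{1}{3 \cdot \frac{13577}{8}} = \frac{1}{3} \cdot \frac{8}{13577} = \frac{8}{40731} \approx 0.00019641$)
$- \frac{14259}{B} = - \frac{14259}{\frac{8}{40731}} = \left(-14259\right) \frac{40731}{8} = - \frac{580783329}{8}$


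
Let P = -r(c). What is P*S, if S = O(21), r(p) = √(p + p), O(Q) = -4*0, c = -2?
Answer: 0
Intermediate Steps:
O(Q) = 0
r(p) = √2*√p (r(p) = √(2*p) = √2*√p)
S = 0
P = -2*I (P = -√2*√(-2) = -√2*I*√2 = -2*I ≈ -2.0*I)
P*S = -2*I*0 = 0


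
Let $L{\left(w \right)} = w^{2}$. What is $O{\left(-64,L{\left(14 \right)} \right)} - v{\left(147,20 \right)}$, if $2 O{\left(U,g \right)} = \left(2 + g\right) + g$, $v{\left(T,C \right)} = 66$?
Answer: $131$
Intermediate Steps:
$O{\left(U,g \right)} = 1 + g$ ($O{\left(U,g \right)} = \frac{\left(2 + g\right) + g}{2} = \frac{2 + 2 g}{2} = 1 + g$)
$O{\left(-64,L{\left(14 \right)} \right)} - v{\left(147,20 \right)} = \left(1 + 14^{2}\right) - 66 = \left(1 + 196\right) - 66 = 197 - 66 = 131$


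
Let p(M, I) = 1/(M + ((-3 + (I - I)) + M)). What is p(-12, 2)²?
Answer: 1/729 ≈ 0.0013717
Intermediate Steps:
p(M, I) = 1/(-3 + 2*M) (p(M, I) = 1/(M + ((-3 + 0) + M)) = 1/(M + (-3 + M)) = 1/(-3 + 2*M))
p(-12, 2)² = (1/(-3 + 2*(-12)))² = (1/(-3 - 24))² = (1/(-27))² = (-1/27)² = 1/729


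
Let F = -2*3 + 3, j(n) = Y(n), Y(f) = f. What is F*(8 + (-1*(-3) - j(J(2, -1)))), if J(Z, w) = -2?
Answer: -39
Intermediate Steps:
j(n) = n
F = -3 (F = -6 + 3 = -3)
F*(8 + (-1*(-3) - j(J(2, -1)))) = -3*(8 + (-1*(-3) - 1*(-2))) = -3*(8 + (3 + 2)) = -3*(8 + 5) = -3*13 = -39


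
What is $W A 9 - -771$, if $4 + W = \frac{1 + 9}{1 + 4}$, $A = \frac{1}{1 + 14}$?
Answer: $\frac{3849}{5} \approx 769.8$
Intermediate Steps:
$A = \frac{1}{15} \approx 0.066667$
$W = -2$ ($W = -4 + \frac{1 + 9}{1 + 4} = -4 + \frac{10}{5} = -4 + 10 \cdot \frac{1}{5} = -4 + 2 = -2$)
$W A 9 - -771 = \left(-2\right) \frac{1}{15} \cdot 9 - -771 = \left(- \frac{2}{15}\right) 9 + 771 = - \frac{6}{5} + 771 = \frac{3849}{5}$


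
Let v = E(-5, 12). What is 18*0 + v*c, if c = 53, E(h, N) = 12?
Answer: 636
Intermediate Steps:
v = 12
18*0 + v*c = 18*0 + 12*53 = 0 + 636 = 636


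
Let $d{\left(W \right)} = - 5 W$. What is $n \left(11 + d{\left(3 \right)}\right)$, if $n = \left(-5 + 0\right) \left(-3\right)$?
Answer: $-60$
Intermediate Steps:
$n = 15$ ($n = \left(-5\right) \left(-3\right) = 15$)
$n \left(11 + d{\left(3 \right)}\right) = 15 \left(11 - 15\right) = 15 \left(-4\right) = -60$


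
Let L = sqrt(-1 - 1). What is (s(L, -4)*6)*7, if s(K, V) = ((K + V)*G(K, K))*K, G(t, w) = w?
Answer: 336 - 84*I*sqrt(2) ≈ 336.0 - 118.79*I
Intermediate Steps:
L = I*sqrt(2) (L = sqrt(-2) = I*sqrt(2) ≈ 1.4142*I)
s(K, V) = K**2*(K + V) (s(K, V) = ((K + V)*K)*K = (K*(K + V))*K = K**2*(K + V))
(s(L, -4)*6)*7 = (((I*sqrt(2))**2*(I*sqrt(2) - 4))*6)*7 = (-2*(-4 + I*sqrt(2))*6)*7 = ((8 - 2*I*sqrt(2))*6)*7 = (48 - 12*I*sqrt(2))*7 = 336 - 84*I*sqrt(2)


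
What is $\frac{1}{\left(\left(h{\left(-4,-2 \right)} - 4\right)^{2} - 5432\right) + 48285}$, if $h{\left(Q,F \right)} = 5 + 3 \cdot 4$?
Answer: $\frac{1}{43022} \approx 2.3244 \cdot 10^{-5}$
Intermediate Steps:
$h{\left(Q,F \right)} = 17$ ($h{\left(Q,F \right)} = 5 + 12 = 17$)
$\frac{1}{\left(\left(h{\left(-4,-2 \right)} - 4\right)^{2} - 5432\right) + 48285} = \frac{1}{\left(\left(17 - 4\right)^{2} - 5432\right) + 48285} = \frac{1}{\left(13^{2} - 5432\right) + 48285} = \frac{1}{\left(169 - 5432\right) + 48285} = \frac{1}{-5263 + 48285} = \frac{1}{43022}$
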